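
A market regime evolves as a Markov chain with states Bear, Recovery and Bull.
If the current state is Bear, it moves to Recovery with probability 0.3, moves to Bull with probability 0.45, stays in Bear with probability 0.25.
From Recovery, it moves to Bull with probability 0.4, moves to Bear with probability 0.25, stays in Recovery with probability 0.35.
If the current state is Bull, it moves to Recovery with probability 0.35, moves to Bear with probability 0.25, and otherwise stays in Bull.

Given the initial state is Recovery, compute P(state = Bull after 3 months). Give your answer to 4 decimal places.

Propagate the distribution vector 3 months from Recovery.
After 0 months: (0.0000, 1.0000, 0.0000)
After 1 month: (0.2500, 0.3500, 0.4000)
After 2 months: (0.2500, 0.3375, 0.4125)
After 3 months: (0.2500, 0.3375, 0.4125)
P(in Bull after 3 months) = 0.4125

0.4125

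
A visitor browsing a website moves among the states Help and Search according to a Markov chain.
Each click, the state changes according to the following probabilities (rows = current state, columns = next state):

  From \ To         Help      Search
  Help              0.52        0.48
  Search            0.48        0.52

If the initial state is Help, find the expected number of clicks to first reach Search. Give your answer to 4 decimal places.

Let t(s) be the expected number of clicks to first reach Search from state s, with t(Search) = 0. Conditioning on the first click:
t(Help) = 1 + 0.52·t(Help)
Solving: t(Help) = 2.0833.
Expected clicks from Help to Search: 2.0833.

2.0833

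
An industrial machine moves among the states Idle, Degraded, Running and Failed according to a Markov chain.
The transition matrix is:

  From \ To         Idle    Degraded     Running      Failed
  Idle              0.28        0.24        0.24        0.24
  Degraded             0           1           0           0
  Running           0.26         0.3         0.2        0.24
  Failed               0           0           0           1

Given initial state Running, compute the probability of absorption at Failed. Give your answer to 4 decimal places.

Let h(s) be the probability of absorption at Failed starting from transient state s. Then h(Failed) = 1 and h(Degraded) = 0. By first-step analysis:
h(Idle) = 0.28·h(Idle) + 0.24·0 + 0.24·h(Running) + 0.24·1
h(Running) = 0.26·h(Idle) + 0.3·0 + 0.2·h(Running) + 0.24·1
Solving: h(Idle) = 0.4860, h(Running) = 0.4579.
Starting from Running, the probability is 0.4579.

0.4579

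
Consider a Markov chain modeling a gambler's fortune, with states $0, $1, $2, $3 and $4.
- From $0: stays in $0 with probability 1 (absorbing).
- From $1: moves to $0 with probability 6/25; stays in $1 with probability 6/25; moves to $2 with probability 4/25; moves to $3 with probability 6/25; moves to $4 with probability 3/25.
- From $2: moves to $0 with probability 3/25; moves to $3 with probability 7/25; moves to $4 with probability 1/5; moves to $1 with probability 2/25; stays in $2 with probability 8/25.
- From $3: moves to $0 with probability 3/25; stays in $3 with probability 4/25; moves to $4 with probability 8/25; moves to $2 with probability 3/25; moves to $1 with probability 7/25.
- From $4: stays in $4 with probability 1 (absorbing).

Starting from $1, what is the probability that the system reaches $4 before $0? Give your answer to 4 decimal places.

Let h(s) be the probability of absorption at $4 starting from transient state s. Then h($4) = 1 and h($0) = 0. By first-step analysis:
h($1) = 0.24·0 + 0.24·h($1) + 0.16·h($2) + 0.24·h($3) + 0.12·1
h($2) = 0.12·0 + 0.08·h($1) + 0.32·h($2) + 0.28·h($3) + 0.2·1
h($3) = 0.12·0 + 0.28·h($1) + 0.12·h($2) + 0.16·h($3) + 0.32·1
Solving: h($1) = 0.4854, h($2) = 0.6106, h($3) = 0.6300.
Starting from $1, the probability is 0.4854.

0.4854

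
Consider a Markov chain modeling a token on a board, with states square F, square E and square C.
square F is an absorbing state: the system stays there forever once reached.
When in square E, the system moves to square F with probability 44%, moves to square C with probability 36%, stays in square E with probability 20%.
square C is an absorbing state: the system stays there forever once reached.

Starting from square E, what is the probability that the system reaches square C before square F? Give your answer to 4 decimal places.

0.4500

Let h(s) be the probability of absorption at square C starting from transient state s. Then h(square C) = 1 and h(square F) = 0. By first-step analysis:
h(square E) = 0.44·0 + 0.2·h(square E) + 0.36·1
Solving: h(square E) = 0.4500.
Starting from square E, the probability is 0.4500.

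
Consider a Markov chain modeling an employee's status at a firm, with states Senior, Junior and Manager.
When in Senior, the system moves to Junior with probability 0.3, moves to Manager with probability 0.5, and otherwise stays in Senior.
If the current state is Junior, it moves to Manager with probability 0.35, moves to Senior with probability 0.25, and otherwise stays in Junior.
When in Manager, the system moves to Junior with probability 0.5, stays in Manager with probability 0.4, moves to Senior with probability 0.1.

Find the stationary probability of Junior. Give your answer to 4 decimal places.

0.4216

Let the stationary distribution be π with π = πP and π_1 + π_2 + π_3 = 1.
π_1 = 0.2·π_1 + 0.25·π_2 + 0.1·π_3
π_2 = 0.3·π_1 + 0.4·π_2 + 0.5·π_3
Solving with the normalization constraint gives π = (0.1814, 0.4216, 0.3971).
So the stationary probability of Junior is 0.4216.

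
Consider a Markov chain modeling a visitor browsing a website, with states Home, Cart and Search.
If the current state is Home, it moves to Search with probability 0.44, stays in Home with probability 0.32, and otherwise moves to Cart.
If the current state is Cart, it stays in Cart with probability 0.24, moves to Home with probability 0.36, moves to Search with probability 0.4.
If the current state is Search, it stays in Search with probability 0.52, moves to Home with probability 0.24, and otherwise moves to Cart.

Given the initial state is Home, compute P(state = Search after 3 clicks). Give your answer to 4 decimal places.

0.4676

Propagate the distribution vector 3 clicks from Home.
After 0 clicks: (1.0000, 0.0000, 0.0000)
After 1 click: (0.3200, 0.2400, 0.4400)
After 2 clicks: (0.2944, 0.2400, 0.4656)
After 3 clicks: (0.2924, 0.2400, 0.4676)
P(in Search after 3 clicks) = 0.4676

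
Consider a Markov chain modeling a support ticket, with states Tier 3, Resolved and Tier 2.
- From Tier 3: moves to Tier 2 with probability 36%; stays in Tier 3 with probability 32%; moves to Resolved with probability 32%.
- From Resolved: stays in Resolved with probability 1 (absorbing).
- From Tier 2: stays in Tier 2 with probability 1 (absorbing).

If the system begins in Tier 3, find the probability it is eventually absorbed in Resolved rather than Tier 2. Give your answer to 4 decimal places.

Let h(s) be the probability of absorption at Resolved starting from transient state s. Then h(Resolved) = 1 and h(Tier 2) = 0. By first-step analysis:
h(Tier 3) = 0.32·h(Tier 3) + 0.32·1 + 0.36·0
Solving: h(Tier 3) = 0.4706.
Starting from Tier 3, the probability is 0.4706.

0.4706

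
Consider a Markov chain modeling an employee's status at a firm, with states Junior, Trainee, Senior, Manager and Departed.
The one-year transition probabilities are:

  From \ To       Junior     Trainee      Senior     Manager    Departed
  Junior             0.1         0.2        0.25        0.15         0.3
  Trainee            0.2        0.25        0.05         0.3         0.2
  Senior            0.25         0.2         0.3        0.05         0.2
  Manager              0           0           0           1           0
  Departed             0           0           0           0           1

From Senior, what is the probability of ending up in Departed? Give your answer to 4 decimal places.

Let h(s) be the probability of absorption at Departed starting from transient state s. Then h(Departed) = 1 and h(Manager) = 0. By first-step analysis:
h(Junior) = 0.1·h(Junior) + 0.2·h(Trainee) + 0.25·h(Senior) + 0.15·0 + 0.3·1
h(Trainee) = 0.2·h(Junior) + 0.25·h(Trainee) + 0.05·h(Senior) + 0.3·0 + 0.2·1
h(Senior) = 0.25·h(Junior) + 0.2·h(Trainee) + 0.3·h(Senior) + 0.05·0 + 0.2·1
Solving: h(Junior) = 0.6168, h(Trainee) = 0.4739, h(Senior) = 0.6414.
Starting from Senior, the probability is 0.6414.

0.6414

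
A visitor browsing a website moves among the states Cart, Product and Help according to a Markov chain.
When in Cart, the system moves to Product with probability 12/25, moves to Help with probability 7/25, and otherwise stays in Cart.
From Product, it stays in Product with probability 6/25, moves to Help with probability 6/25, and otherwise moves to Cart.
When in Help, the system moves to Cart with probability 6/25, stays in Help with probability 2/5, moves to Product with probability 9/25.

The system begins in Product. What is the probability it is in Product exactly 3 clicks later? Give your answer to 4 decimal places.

Propagate the distribution vector 3 clicks from Product.
After 0 clicks: (0.0000, 1.0000, 0.0000)
After 1 click: (0.5200, 0.2400, 0.2400)
After 2 clicks: (0.3072, 0.3936, 0.2992)
After 3 clicks: (0.3502, 0.3496, 0.3002)
P(in Product after 3 clicks) = 0.3496

0.3496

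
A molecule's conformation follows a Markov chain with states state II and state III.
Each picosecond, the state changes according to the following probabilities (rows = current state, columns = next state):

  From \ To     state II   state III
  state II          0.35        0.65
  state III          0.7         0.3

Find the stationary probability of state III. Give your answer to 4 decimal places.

0.4815

Let the stationary distribution be π with π = πP and π_1 + π_2 = 1.
π_1 = 0.35·π_1 + 0.7·π_2
Solving with the normalization constraint gives π = (0.5185, 0.4815).
So the stationary probability of state III is 0.4815.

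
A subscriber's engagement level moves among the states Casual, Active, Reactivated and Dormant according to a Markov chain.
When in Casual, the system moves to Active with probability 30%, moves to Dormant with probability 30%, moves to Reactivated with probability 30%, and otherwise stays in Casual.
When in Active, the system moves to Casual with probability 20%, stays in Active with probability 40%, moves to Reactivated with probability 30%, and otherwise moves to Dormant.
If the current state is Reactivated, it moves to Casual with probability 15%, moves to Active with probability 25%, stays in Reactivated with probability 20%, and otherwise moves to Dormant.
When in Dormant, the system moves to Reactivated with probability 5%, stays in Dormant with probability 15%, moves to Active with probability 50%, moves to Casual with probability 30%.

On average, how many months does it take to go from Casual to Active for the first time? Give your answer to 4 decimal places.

2.8956

Let t(s) be the expected number of months to first reach Active from state s, with t(Active) = 0. Conditioning on the first month:
t(Casual) = 1 + 0.1·t(Casual) + 0.3·t(Reactivated) + 0.3·t(Dormant)
t(Reactivated) = 1 + 0.15·t(Casual) + 0.2·t(Reactivated) + 0.4·t(Dormant)
t(Dormant) = 1 + 0.3·t(Casual) + 0.05·t(Reactivated) + 0.15·t(Dormant)
Solving: t(Casual) = 2.8956, t(Reactivated) = 2.9798, t(Dormant) = 2.3737.
Expected months from Casual to Active: 2.8956.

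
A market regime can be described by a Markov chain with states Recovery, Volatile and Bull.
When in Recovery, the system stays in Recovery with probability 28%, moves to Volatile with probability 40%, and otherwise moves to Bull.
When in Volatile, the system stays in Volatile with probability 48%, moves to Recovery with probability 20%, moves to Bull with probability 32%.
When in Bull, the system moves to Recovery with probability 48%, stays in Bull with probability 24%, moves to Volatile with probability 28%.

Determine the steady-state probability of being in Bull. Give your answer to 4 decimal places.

0.2963

Let the stationary distribution be π with π = πP and π_1 + π_2 + π_3 = 1.
π_1 = 0.28·π_1 + 0.2·π_2 + 0.48·π_3
π_2 = 0.4·π_1 + 0.48·π_2 + 0.28·π_3
Solving with the normalization constraint gives π = (0.3076, 0.3961, 0.2963).
So the stationary probability of Bull is 0.2963.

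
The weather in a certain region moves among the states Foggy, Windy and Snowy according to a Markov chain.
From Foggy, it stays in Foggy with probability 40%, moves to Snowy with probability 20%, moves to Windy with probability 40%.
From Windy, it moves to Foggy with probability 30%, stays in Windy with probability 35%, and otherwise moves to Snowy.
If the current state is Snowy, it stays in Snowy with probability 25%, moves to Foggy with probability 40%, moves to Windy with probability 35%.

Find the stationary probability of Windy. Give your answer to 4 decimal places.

Let the stationary distribution be π with π = πP and π_1 + π_2 + π_3 = 1.
π_1 = 0.4·π_1 + 0.3·π_2 + 0.4·π_3
π_2 = 0.4·π_1 + 0.35·π_2 + 0.35·π_3
Solving with the normalization constraint gives π = (0.3632, 0.3682, 0.2687).
So the stationary probability of Windy is 0.3682.

0.3682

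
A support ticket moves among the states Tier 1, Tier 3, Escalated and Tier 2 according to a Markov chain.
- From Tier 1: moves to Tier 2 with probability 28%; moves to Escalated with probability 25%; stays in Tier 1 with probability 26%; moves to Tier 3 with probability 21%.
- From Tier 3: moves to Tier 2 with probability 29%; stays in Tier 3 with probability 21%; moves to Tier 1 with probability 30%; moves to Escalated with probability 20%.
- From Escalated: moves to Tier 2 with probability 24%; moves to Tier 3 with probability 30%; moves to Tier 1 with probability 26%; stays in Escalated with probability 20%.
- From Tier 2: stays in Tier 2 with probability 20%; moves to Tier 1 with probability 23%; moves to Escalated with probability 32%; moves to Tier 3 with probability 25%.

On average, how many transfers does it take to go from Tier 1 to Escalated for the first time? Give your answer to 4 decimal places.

Let t(s) be the expected number of transfers to first reach Escalated from state s, with t(Escalated) = 0. Conditioning on the first transfer:
t(Tier 1) = 1 + 0.26·t(Tier 1) + 0.21·t(Tier 3) + 0.28·t(Tier 2)
t(Tier 3) = 1 + 0.3·t(Tier 1) + 0.21·t(Tier 3) + 0.29·t(Tier 2)
t(Tier 2) = 1 + 0.23·t(Tier 1) + 0.25·t(Tier 3) + 0.2·t(Tier 2)
Solving: t(Tier 1) = 3.8870, t(Tier 3) = 4.0789, t(Tier 2) = 3.6422.
Expected transfers from Tier 1 to Escalated: 3.8870.

3.8870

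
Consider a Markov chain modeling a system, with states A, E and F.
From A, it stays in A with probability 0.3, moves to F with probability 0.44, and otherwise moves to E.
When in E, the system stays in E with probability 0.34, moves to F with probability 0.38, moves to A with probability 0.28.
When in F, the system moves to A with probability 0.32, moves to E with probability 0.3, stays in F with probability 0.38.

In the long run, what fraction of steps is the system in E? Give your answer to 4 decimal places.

0.2999

Let the stationary distribution be π with π = πP and π_1 + π_2 + π_3 = 1.
π_1 = 0.3·π_1 + 0.28·π_2 + 0.32·π_3
π_2 = 0.26·π_1 + 0.34·π_2 + 0.3·π_3
Solving with the normalization constraint gives π = (0.3020, 0.2999, 0.3981).
So the stationary probability of E is 0.2999.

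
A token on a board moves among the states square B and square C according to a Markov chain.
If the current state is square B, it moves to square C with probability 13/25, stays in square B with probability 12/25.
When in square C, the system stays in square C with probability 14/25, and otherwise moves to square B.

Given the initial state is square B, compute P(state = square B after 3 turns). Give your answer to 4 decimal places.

Propagate the distribution vector 3 turns from square B.
After 0 turns: (1.0000, 0.0000)
After 1 turn: (0.4800, 0.5200)
After 2 turns: (0.4592, 0.5408)
After 3 turns: (0.4584, 0.5416)
P(in square B after 3 turns) = 0.4584

0.4584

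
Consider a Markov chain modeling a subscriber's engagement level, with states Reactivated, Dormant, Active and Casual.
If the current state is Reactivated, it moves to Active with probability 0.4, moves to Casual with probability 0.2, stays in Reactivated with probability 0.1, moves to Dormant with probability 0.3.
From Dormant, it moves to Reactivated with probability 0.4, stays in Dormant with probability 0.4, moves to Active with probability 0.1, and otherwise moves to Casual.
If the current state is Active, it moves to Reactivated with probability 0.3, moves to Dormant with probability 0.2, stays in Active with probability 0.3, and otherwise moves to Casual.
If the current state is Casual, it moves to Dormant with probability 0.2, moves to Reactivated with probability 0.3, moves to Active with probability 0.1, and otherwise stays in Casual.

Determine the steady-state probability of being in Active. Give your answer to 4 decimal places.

Let the stationary distribution be π with π = πP and π_1 + π_2 + π_3 + π_4 = 1.
π_1 = 0.1·π_1 + 0.4·π_2 + 0.3·π_3 + 0.3·π_4
π_2 = 0.3·π_1 + 0.4·π_2 + 0.2·π_3 + 0.2·π_4
π_3 = 0.4·π_1 + 0.1·π_2 + 0.3·π_3 + 0.1·π_4
Solving with the normalization constraint gives π = (0.2737, 0.2842, 0.2276, 0.2145).
So the stationary probability of Active is 0.2276.

0.2276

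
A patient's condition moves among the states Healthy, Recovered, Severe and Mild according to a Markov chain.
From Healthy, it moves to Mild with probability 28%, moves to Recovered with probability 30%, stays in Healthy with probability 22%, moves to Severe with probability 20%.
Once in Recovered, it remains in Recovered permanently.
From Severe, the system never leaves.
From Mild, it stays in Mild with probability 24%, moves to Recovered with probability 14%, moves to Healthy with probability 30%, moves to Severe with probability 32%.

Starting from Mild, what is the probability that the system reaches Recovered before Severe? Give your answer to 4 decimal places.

Let h(s) be the probability of absorption at Recovered starting from transient state s. Then h(Recovered) = 1 and h(Severe) = 0. By first-step analysis:
h(Healthy) = 0.22·h(Healthy) + 0.3·1 + 0.2·0 + 0.28·h(Mild)
h(Mild) = 0.3·h(Healthy) + 0.14·1 + 0.32·0 + 0.24·h(Mild)
Solving: h(Healthy) = 0.5252, h(Mild) = 0.3915.
Starting from Mild, the probability is 0.3915.

0.3915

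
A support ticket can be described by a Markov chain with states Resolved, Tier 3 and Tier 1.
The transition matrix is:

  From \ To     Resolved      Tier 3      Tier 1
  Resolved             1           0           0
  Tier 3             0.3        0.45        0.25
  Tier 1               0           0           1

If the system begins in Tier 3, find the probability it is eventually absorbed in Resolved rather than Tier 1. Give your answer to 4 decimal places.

0.5455

Let h(s) be the probability of absorption at Resolved starting from transient state s. Then h(Resolved) = 1 and h(Tier 1) = 0. By first-step analysis:
h(Tier 3) = 0.3·1 + 0.45·h(Tier 3) + 0.25·0
Solving: h(Tier 3) = 0.5455.
Starting from Tier 3, the probability is 0.5455.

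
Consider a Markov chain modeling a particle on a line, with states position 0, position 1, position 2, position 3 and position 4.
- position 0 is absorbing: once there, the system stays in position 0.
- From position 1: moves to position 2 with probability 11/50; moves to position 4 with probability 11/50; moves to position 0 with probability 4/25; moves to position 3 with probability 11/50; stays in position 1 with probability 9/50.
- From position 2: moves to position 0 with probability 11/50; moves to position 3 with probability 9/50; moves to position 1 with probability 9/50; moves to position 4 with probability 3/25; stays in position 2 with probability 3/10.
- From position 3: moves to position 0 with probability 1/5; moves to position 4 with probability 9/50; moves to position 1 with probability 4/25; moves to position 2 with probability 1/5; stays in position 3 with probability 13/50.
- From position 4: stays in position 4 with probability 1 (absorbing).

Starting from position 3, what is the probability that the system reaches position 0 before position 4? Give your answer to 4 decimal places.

0.5332

Let h(s) be the probability of absorption at position 0 starting from transient state s. Then h(position 0) = 1 and h(position 4) = 0. By first-step analysis:
h(position 1) = 0.16·1 + 0.18·h(position 1) + 0.22·h(position 2) + 0.22·h(position 3) + 0.22·0
h(position 2) = 0.22·1 + 0.18·h(position 1) + 0.3·h(position 2) + 0.18·h(position 3) + 0.12·0
h(position 3) = 0.2·1 + 0.16·h(position 1) + 0.2·h(position 2) + 0.26·h(position 3) + 0.18·0
Solving: h(position 1) = 0.4933, h(position 2) = 0.5783, h(position 3) = 0.5332.
Starting from position 3, the probability is 0.5332.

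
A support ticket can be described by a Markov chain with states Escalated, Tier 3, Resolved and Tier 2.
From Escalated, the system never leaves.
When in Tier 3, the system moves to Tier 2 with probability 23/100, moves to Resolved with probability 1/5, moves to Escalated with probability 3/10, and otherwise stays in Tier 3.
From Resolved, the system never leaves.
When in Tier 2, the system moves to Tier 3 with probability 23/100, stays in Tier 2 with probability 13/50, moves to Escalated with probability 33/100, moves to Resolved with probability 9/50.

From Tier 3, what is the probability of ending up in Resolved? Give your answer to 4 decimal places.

0.3887

Let h(s) be the probability of absorption at Resolved starting from transient state s. Then h(Resolved) = 1 and h(Escalated) = 0. By first-step analysis:
h(Tier 3) = 0.3·0 + 0.27·h(Tier 3) + 0.2·1 + 0.23·h(Tier 2)
h(Tier 2) = 0.33·0 + 0.23·h(Tier 3) + 0.18·1 + 0.26·h(Tier 2)
Solving: h(Tier 3) = 0.3887, h(Tier 2) = 0.3640.
Starting from Tier 3, the probability is 0.3887.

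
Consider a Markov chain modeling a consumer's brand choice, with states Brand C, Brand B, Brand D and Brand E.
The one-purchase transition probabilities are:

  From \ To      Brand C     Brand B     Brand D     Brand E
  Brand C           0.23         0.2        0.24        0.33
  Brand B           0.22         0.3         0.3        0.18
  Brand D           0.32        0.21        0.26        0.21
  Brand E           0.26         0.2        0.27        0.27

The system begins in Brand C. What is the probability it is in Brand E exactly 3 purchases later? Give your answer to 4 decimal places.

Propagate the distribution vector 3 purchases from Brand C.
After 0 purchases: (1.0000, 0.0000, 0.0000, 0.0000)
After 1 purchase: (0.2300, 0.2000, 0.2400, 0.3300)
After 2 purchases: (0.2595, 0.2224, 0.2667, 0.2514)
After 3 purchases: (0.2593, 0.2249, 0.2662, 0.2496)
P(in Brand E after 3 purchases) = 0.2496

0.2496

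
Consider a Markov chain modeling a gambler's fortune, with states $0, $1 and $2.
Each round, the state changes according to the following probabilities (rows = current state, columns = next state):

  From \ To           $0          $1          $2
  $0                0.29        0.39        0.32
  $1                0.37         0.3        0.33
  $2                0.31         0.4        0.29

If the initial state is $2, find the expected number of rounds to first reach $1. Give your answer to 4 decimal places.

2.5191

Let t(s) be the expected number of rounds to first reach $1 from state s, with t($1) = 0. Conditioning on the first round:
t($0) = 1 + 0.29·t($0) + 0.32·t($2)
t($2) = 1 + 0.31·t($0) + 0.29·t($2)
Solving: t($0) = 2.5438, t($2) = 2.5191.
Expected rounds from $2 to $1: 2.5191.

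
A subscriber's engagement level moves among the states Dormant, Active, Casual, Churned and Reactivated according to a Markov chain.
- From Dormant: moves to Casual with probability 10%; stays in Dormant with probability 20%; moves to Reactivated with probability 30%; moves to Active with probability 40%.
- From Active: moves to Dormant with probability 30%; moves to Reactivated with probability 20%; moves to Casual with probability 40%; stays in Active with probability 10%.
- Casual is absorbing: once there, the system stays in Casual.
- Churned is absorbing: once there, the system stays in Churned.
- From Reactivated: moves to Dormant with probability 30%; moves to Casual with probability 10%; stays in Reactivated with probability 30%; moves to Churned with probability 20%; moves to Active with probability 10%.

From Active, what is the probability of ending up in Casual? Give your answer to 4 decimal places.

0.8276

Let h(s) be the probability of absorption at Casual starting from transient state s. Then h(Casual) = 1 and h(Churned) = 0. By first-step analysis:
h(Dormant) = 0.2·h(Dormant) + 0.4·h(Active) + 0.1·1 + 0.3·h(Reactivated)
h(Active) = 0.3·h(Dormant) + 0.1·h(Active) + 0.4·1 + 0.2·h(Reactivated)
h(Reactivated) = 0.3·h(Dormant) + 0.1·h(Active) + 0.1·1 + 0.2·0 + 0.3·h(Reactivated)
Solving: h(Dormant) = 0.7586, h(Active) = 0.8276, h(Reactivated) = 0.5862.
Starting from Active, the probability is 0.8276.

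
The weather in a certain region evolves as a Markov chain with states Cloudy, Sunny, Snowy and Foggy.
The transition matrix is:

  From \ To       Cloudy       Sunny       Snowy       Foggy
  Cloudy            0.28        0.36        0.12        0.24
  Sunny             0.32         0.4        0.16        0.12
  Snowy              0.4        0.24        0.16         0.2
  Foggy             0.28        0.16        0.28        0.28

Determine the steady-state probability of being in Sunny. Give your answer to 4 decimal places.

Let the stationary distribution be π with π = πP and π_1 + π_2 + π_3 + π_4 = 1.
π_1 = 0.28·π_1 + 0.32·π_2 + 0.4·π_3 + 0.28·π_4
π_2 = 0.36·π_1 + 0.4·π_2 + 0.24·π_3 + 0.16·π_4
π_3 = 0.12·π_1 + 0.16·π_2 + 0.16·π_3 + 0.28·π_4
Solving with the normalization constraint gives π = (0.3131, 0.3110, 0.1720, 0.2040).
So the stationary probability of Sunny is 0.3110.

0.3110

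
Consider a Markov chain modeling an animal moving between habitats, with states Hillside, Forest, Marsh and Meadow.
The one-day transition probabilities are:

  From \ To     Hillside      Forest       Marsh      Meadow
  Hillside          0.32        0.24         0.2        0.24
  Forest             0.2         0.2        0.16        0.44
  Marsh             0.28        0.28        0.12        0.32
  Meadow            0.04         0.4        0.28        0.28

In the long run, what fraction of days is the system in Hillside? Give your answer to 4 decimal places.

0.1859

Let the stationary distribution be π with π = πP and π_1 + π_2 + π_3 + π_4 = 1.
π_1 = 0.32·π_1 + 0.2·π_2 + 0.28·π_3 + 0.04·π_4
π_2 = 0.24·π_1 + 0.2·π_2 + 0.28·π_3 + 0.4·π_4
π_3 = 0.2·π_1 + 0.16·π_2 + 0.12·π_3 + 0.28·π_4
Solving with the normalization constraint gives π = (0.1859, 0.2887, 0.1987, 0.3267).
So the stationary probability of Hillside is 0.1859.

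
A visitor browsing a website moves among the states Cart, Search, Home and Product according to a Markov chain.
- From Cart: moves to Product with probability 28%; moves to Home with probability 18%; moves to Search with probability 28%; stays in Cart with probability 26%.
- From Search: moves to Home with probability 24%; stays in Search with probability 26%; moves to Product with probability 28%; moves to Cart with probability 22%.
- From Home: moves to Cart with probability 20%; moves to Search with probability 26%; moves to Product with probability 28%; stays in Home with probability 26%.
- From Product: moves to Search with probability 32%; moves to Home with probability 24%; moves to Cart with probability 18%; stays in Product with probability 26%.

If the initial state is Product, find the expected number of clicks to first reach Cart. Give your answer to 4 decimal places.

5.0912

Let t(s) be the expected number of clicks to first reach Cart from state s, with t(Cart) = 0. Conditioning on the first click:
t(Search) = 1 + 0.26·t(Search) + 0.24·t(Home) + 0.28·t(Product)
t(Home) = 1 + 0.26·t(Search) + 0.26·t(Home) + 0.28·t(Product)
t(Product) = 1 + 0.32·t(Search) + 0.24·t(Home) + 0.26·t(Product)
Solving: t(Search) = 4.8990, t(Home) = 4.9990, t(Product) = 5.0912.
Expected clicks from Product to Cart: 5.0912.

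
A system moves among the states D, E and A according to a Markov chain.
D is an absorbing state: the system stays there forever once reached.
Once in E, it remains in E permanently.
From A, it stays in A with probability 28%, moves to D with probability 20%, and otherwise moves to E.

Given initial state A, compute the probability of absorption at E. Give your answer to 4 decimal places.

0.7222

Let h(s) be the probability of absorption at E starting from transient state s. Then h(E) = 1 and h(D) = 0. By first-step analysis:
h(A) = 0.2·0 + 0.52·1 + 0.28·h(A)
Solving: h(A) = 0.7222.
Starting from A, the probability is 0.7222.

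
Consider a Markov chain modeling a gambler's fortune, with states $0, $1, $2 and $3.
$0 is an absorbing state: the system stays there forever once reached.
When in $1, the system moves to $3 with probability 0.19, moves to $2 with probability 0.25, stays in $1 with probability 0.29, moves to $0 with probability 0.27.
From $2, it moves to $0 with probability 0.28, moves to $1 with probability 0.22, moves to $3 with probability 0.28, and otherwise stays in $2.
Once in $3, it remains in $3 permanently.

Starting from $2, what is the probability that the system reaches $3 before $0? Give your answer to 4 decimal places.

Let h(s) be the probability of absorption at $3 starting from transient state s. Then h($3) = 1 and h($0) = 0. By first-step analysis:
h($1) = 0.27·0 + 0.29·h($1) + 0.25·h($2) + 0.19·1
h($2) = 0.28·0 + 0.22·h($1) + 0.22·h($2) + 0.28·1
Solving: h($1) = 0.4374, h($2) = 0.4824.
Starting from $2, the probability is 0.4824.

0.4824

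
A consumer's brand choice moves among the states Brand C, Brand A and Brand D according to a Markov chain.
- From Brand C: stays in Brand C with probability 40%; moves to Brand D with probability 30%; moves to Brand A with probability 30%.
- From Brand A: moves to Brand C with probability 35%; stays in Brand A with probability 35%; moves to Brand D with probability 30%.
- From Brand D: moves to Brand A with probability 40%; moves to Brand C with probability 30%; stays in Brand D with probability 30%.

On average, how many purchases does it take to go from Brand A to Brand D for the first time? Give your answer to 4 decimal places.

3.3333

Let t(s) be the expected number of purchases to first reach Brand D from state s, with t(Brand D) = 0. Conditioning on the first purchase:
t(Brand C) = 1 + 0.4·t(Brand C) + 0.3·t(Brand A)
t(Brand A) = 1 + 0.35·t(Brand C) + 0.35·t(Brand A)
Solving: t(Brand C) = 3.3333, t(Brand A) = 3.3333.
Expected purchases from Brand A to Brand D: 3.3333.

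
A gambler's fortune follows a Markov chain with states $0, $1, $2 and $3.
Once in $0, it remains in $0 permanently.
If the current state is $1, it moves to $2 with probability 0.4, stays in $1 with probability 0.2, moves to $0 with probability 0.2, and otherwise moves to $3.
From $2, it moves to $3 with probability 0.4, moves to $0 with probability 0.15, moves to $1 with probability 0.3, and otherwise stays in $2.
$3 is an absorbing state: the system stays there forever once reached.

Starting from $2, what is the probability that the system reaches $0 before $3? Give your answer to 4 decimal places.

Let h(s) be the probability of absorption at $0 starting from transient state s. Then h($0) = 1 and h($3) = 0. By first-step analysis:
h($1) = 0.2·1 + 0.2·h($1) + 0.4·h($2) + 0.2·0
h($2) = 0.15·1 + 0.3·h($1) + 0.15·h($2) + 0.4·0
Solving: h($1) = 0.4107, h($2) = 0.3214.
Starting from $2, the probability is 0.3214.

0.3214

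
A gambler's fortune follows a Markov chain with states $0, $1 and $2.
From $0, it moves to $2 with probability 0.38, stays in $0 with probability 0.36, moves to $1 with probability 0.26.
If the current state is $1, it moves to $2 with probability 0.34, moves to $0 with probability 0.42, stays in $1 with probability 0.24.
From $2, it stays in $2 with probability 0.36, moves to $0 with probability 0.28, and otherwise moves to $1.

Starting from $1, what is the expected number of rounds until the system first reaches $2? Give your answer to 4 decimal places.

2.8102

Let t(s) be the expected number of rounds to first reach $2 from state s, with t($2) = 0. Conditioning on the first round:
t($0) = 1 + 0.36·t($0) + 0.26·t($1)
t($1) = 1 + 0.42·t($0) + 0.24·t($1)
Solving: t($0) = 2.7041, t($1) = 2.8102.
Expected rounds from $1 to $2: 2.8102.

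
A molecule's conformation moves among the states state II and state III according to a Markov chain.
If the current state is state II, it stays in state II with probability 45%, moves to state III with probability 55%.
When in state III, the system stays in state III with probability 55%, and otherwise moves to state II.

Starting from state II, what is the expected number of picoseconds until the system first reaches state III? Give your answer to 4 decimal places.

1.8182

Let t(s) be the expected number of picoseconds to first reach state III from state s, with t(state III) = 0. Conditioning on the first picosecond:
t(state II) = 1 + 0.45·t(state II)
Solving: t(state II) = 1.8182.
Expected picoseconds from state II to state III: 1.8182.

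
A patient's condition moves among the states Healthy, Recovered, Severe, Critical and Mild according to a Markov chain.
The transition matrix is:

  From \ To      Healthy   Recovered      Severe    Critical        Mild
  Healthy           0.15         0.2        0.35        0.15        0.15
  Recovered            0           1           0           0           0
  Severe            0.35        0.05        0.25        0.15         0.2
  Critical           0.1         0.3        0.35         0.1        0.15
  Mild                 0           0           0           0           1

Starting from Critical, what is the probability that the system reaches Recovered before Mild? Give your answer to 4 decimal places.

0.5485

Let h(s) be the probability of absorption at Recovered starting from transient state s. Then h(Recovered) = 1 and h(Mild) = 0. By first-step analysis:
h(Healthy) = 0.15·h(Healthy) + 0.2·1 + 0.35·h(Severe) + 0.15·h(Critical) + 0.15·0
h(Severe) = 0.35·h(Healthy) + 0.05·1 + 0.25·h(Severe) + 0.15·h(Critical) + 0.2·0
h(Critical) = 0.1·h(Healthy) + 0.3·1 + 0.35·h(Severe) + 0.1·h(Critical) + 0.15·0
Solving: h(Healthy) = 0.5010, h(Severe) = 0.4102, h(Critical) = 0.5485.
Starting from Critical, the probability is 0.5485.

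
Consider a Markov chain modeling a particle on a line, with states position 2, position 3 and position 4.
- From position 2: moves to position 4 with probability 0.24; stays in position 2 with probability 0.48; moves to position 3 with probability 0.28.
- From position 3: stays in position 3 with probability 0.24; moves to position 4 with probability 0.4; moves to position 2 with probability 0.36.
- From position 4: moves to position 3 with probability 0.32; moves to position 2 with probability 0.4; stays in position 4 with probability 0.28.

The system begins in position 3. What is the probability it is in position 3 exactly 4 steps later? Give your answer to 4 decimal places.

Propagate the distribution vector 4 steps from position 3.
After 0 steps: (0.0000, 1.0000, 0.0000)
After 1 step: (0.3600, 0.2400, 0.4000)
After 2 steps: (0.4192, 0.2864, 0.2944)
After 3 steps: (0.4221, 0.2803, 0.2976)
After 4 steps: (0.4226, 0.2807, 0.2968)
P(in position 3 after 4 steps) = 0.2807

0.2807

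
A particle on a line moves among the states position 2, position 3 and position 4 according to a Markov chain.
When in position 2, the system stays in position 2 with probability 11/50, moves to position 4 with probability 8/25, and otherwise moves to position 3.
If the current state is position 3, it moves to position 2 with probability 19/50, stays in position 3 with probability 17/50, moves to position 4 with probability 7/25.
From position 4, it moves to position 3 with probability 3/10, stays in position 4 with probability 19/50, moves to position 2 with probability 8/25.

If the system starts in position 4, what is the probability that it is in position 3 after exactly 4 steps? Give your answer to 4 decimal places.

0.3643

Propagate the distribution vector 4 steps from position 4.
After 0 steps: (0.0000, 0.0000, 1.0000)
After 1 step: (0.3200, 0.3000, 0.3800)
After 2 steps: (0.3060, 0.3632, 0.3308)
After 3 steps: (0.3112, 0.3635, 0.3253)
After 4 steps: (0.3107, 0.3643, 0.3250)
P(in position 3 after 4 steps) = 0.3643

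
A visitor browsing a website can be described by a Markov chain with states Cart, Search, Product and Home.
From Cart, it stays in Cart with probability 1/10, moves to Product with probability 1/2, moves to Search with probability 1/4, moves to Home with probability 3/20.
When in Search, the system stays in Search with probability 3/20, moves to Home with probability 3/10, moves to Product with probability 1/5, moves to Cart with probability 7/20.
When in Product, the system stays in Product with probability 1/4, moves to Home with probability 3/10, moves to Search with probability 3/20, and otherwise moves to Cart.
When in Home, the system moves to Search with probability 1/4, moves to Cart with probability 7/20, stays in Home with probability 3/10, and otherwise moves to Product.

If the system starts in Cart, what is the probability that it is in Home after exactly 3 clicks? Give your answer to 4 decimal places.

0.2550

Propagate the distribution vector 3 clicks from Cart.
After 0 clicks: (1.0000, 0.0000, 0.0000, 0.0000)
After 1 click: (0.1000, 0.2500, 0.5000, 0.1500)
After 2 clicks: (0.3000, 0.1750, 0.2400, 0.2850)
After 3 clicks: (0.2630, 0.2085, 0.2735, 0.2550)
P(in Home after 3 clicks) = 0.2550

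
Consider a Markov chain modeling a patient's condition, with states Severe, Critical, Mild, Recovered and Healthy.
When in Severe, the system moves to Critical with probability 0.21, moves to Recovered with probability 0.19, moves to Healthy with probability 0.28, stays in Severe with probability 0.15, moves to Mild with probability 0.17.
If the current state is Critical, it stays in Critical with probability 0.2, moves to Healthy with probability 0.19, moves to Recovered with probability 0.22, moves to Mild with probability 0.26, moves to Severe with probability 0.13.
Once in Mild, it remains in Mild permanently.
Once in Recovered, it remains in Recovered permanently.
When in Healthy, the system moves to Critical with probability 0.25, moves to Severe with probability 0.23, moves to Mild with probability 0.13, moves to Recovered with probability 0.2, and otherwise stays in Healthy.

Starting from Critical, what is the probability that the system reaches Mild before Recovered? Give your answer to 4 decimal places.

0.5097

Let h(s) be the probability of absorption at Mild starting from transient state s. Then h(Mild) = 1 and h(Recovered) = 0. By first-step analysis:
h(Severe) = 0.15·h(Severe) + 0.21·h(Critical) + 0.17·1 + 0.19·0 + 0.28·h(Healthy)
h(Critical) = 0.13·h(Severe) + 0.2·h(Critical) + 0.26·1 + 0.22·0 + 0.19·h(Healthy)
h(Healthy) = 0.23·h(Severe) + 0.25·h(Critical) + 0.13·1 + 0.2·0 + 0.19·h(Healthy)
Solving: h(Severe) = 0.4751, h(Critical) = 0.5097, h(Healthy) = 0.4527.
Starting from Critical, the probability is 0.5097.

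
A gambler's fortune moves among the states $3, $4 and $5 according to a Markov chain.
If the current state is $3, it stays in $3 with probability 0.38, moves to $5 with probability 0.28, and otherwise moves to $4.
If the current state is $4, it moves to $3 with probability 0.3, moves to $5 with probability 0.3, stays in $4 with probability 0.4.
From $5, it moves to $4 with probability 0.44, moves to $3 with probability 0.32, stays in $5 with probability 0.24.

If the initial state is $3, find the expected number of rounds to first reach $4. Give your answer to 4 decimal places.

2.7254

Let t(s) be the expected number of rounds to first reach $4 from state s, with t($4) = 0. Conditioning on the first round:
t($3) = 1 + 0.38·t($3) + 0.28·t($5)
t($5) = 1 + 0.32·t($3) + 0.24·t($5)
Solving: t($3) = 2.7254, t($5) = 2.4633.
Expected rounds from $3 to $4: 2.7254.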